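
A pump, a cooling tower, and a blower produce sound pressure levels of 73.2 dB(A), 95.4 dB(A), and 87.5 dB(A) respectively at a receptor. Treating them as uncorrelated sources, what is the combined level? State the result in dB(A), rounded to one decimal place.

96.1 dB(A)

For uncorrelated sources the intensities add, so convert each level to linear form, sum, and take 10·log₁₀ of the total.
Σ 10^(L/10) = 10^(73.2/10) + 10^(95.4/10) + 10^(87.5/10) = 4.051e+09.
L_total = 10·log₁₀(4.051e+09) = 96.08 dB(A).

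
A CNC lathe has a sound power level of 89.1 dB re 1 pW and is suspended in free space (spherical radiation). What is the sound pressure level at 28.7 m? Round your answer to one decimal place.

49.0 dB

The power spreads over a sphere of area 4π·r², so L_p = L_w − 10·log₁₀(4π·r²).
4π·r² = 1.035e+04 m², 10·log₁₀ of that is 40.150 dB.
L_p = 89.1 − 40.150 = 48.95 dB.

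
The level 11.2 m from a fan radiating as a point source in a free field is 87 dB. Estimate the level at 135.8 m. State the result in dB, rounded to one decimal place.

Point-source attenuation: ΔL = 20·log₁₀(r₂/r₁) = 20·log₁₀(135.8/11.2) = 21.674 dB.
L₂ = 87 − 20·log₁₀(135.8/11.2) = 87 − 21.674 = 65.33 dB.

65.3 dB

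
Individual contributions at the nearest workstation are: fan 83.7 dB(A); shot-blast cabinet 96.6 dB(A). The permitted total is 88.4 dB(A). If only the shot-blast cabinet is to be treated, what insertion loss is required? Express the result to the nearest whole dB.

Fixed contribution from the other source: Σ 10^(L/10) = 10^(83.7/10) = 2.344e+08 (83.70 dB(A)).
The limit corresponds to 10^(88.4/10) = 6.918e+08; subtracting the fixed part leaves 4.574e+08 for the shot-blast cabinet, i.e. 86.60 dB(A).
Required insertion loss = 96.6 − 86.60 = 10.00 dB.

10 dB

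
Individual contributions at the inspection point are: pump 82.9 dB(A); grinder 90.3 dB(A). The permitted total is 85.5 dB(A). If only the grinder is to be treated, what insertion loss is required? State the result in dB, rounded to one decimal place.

Everything except the grinder sums to 10^(82.9/10) = 1.950e+08 in linear terms, 82.90 dB(A).
To meet 85.5 dB(A) overall, the treated grinder may contribute at most 10^(85.5/10) − 1.950e+08 = 1.598e+08, i.e. 82.04 dB(A).
Required insertion loss = 90.3 − 82.04 = 8.26 dB.

8.3 dB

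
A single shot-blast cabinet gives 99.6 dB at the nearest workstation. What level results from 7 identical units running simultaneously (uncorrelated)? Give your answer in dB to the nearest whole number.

With 7 equal, uncorrelated contributions the intensity is 7× that of one unit, giving a rise of 10·log₁₀ 7.
L_total = 99.6 + 10·log₁₀(7) = 99.6 + 8.451 = 108.05 dB.

108 dB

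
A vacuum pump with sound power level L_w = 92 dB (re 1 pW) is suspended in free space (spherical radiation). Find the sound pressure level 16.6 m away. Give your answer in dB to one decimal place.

56.6 dB

L_p = L_w − 10·log₁₀(4π·r²) with r = 16.6 m.
4π·r² = 3463 m², 10·log₁₀ of that is 35.394 dB.
L_p = 92 − 35.394 = 56.61 dB.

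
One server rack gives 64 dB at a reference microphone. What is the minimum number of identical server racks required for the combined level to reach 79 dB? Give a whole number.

32

The shortfall is 79 − 64 = 15.0 dB, and N units add 10·log₁₀ N, so need 10·log₁₀ N ≥ 15.0.
N ≥ 10^(15.0/10) = 31.623, so N = 32.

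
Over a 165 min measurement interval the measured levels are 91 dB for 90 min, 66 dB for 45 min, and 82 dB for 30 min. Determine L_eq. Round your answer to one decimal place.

88.6 dB

The energy average is taken in the linear domain: L_eq = 10·log₁₀[(Σ tᵢ·10^(Lᵢ/10))/T], T = 165 min.
Σ tᵢ·10^(Lᵢ/10) = 90·10^(91/10) + 45·10^(66/10) + 30·10^(82/10) = 1.182e+11.
L_eq = 10·log₁₀(1.182e+11/165) = 88.55 dB.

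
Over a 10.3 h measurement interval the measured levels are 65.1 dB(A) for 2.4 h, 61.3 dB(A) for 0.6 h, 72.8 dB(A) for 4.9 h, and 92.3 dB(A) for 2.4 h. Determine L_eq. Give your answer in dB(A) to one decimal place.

Weight each interval's intensity by its duration and average over T = 10.3 h:
Σ tᵢ·10^(Lᵢ/10) = 2.4·10^(65.1/10) + 0.6·10^(61.3/10) + 4.9·10^(72.8/10) + 2.4·10^(92.3/10) = 4.178e+09.
L_eq = 10·log₁₀(4.178e+09/10.3) = 86.08 dB(A).

86.1 dB(A)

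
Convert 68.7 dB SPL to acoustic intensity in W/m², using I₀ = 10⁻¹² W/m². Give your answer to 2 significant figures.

I/I₀ = 10^(68.7/10) = 7.413e+06, so I = 7.413e+06 × 10⁻¹² W/m².

7.4e-06 W/m²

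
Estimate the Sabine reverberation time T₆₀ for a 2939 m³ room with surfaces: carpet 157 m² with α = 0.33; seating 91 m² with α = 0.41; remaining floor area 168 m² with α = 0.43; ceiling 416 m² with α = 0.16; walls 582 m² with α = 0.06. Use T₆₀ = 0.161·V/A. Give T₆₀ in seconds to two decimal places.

1.80 s

Total absorption A = 157·0.33 + 91·0.41 + 168·0.43 + 416·0.16 + 582·0.06 = 262.84 m² sabins.
T₆₀ = 0.161 × 2939 / 262.84 = 1.800 s.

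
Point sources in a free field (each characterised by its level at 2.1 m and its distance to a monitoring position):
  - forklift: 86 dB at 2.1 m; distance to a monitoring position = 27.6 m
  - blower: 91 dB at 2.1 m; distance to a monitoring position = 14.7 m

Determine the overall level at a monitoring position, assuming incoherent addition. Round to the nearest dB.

74 dB

Apply inverse-square spreading to bring every level to the receiver, then sum 10^(L/10).
forklift: 86 − 20·log₁₀(27.6/2.1) = 86 − 22.37 = 63.63 dB.
blower: 91 − 20·log₁₀(14.7/2.1) = 91 − 16.90 = 74.10 dB.
Σ 10^(L/10) = 2.800e+07 → L_total = 10·log₁₀(2.800e+07) = 74.47 dB.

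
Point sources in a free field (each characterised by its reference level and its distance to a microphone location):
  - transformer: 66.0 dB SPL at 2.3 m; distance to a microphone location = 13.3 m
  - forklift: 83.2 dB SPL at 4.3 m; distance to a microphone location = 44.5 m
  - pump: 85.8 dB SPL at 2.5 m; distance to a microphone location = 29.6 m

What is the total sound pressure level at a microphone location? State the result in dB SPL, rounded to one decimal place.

66.8 dB SPL

Propagate each source to the receiver with L = L_ref − 20·log₁₀(r/r_ref), then add intensities.
transformer: 66.0 − 20·log₁₀(13.3/2.3) = 66.0 − 15.24 = 50.76 dB SPL.
forklift: 83.2 − 20·log₁₀(44.5/4.3) = 83.2 − 20.30 = 62.90 dB SPL.
pump: 85.8 − 20·log₁₀(29.6/2.5) = 85.8 − 21.47 = 64.33 dB SPL.
Σ 10^(L/10) = 4.782e+06 → L_total = 10·log₁₀(4.782e+06) = 66.80 dB SPL.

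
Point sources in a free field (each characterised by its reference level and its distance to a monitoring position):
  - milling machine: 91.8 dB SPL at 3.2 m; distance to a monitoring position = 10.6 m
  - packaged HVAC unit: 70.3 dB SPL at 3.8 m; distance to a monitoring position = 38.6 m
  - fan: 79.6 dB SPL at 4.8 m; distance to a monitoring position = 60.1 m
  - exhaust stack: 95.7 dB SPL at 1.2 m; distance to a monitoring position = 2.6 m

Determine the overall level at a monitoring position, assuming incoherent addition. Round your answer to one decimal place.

Apply inverse-square spreading to bring every level to the receiver, then sum 10^(L/10).
milling machine: 91.8 − 20·log₁₀(10.6/3.2) = 91.8 − 10.40 = 81.40 dB SPL.
packaged HVAC unit: 70.3 − 20·log₁₀(38.6/3.8) = 70.3 − 20.14 = 50.16 dB SPL.
fan: 79.6 − 20·log₁₀(60.1/4.8) = 79.6 − 21.95 = 57.65 dB SPL.
exhaust stack: 95.7 − 20·log₁₀(2.6/1.2) = 95.7 − 6.72 = 88.98 dB SPL.
Σ 10^(L/10) = 9.301e+08 → L_total = 10·log₁₀(9.301e+08) = 89.69 dB SPL.

89.7 dB SPL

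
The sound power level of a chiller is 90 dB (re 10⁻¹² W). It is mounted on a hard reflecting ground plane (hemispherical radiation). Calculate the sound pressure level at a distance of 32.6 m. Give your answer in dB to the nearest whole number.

52 dB

L_p = L_w − 10·log₁₀(2π·r²) with r = 32.6 m.
2π·r² = 6678 m², 10·log₁₀ of that is 38.246 dB.
L_p = 90 − 38.246 = 51.75 dB.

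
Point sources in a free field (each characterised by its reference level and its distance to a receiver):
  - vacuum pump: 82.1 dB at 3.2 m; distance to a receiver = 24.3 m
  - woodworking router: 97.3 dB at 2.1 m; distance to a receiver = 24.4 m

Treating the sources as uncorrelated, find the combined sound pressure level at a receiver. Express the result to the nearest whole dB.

Apply inverse-square spreading to bring every level to the receiver, then sum 10^(L/10).
vacuum pump: 82.1 − 20·log₁₀(24.3/3.2) = 82.1 − 17.61 = 64.49 dB.
woodworking router: 97.3 − 20·log₁₀(24.4/2.1) = 97.3 − 21.30 = 76.00 dB.
Σ 10^(L/10) = 4.259e+07 → L_total = 10·log₁₀(4.259e+07) = 76.29 dB.

76 dB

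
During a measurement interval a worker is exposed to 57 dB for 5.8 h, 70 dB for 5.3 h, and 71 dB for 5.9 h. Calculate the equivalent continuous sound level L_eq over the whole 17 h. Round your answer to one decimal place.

L_eq = 10·log₁₀[(1/T)·Σ tᵢ·10^(Lᵢ/10)] with T = 17 h.
Σ tᵢ·10^(Lᵢ/10) = 5.8·10^(57/10) + 5.3·10^(70/10) + 5.9·10^(71/10) = 1.302e+08.
L_eq = 10·log₁₀(1.302e+08/17) = 68.84 dB.

68.8 dB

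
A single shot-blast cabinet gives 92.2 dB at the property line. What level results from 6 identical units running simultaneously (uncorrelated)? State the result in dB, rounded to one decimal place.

With 6 equal, uncorrelated contributions the intensity is 6× that of one unit, giving a rise of 10·log₁₀ 6.
L_total = 92.2 + 10·log₁₀(6) = 92.2 + 7.782 = 99.98 dB.

100.0 dB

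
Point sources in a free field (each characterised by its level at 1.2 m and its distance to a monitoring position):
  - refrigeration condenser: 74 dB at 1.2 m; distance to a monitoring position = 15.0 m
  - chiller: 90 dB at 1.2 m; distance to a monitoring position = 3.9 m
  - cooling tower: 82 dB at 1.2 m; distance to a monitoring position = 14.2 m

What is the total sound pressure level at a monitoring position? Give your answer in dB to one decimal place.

79.8 dB

Apply inverse-square spreading to bring every level to the receiver, then sum 10^(L/10).
refrigeration condenser: 74 − 20·log₁₀(15.0/1.2) = 74 − 21.94 = 52.06 dB.
chiller: 90 − 20·log₁₀(3.9/1.2) = 90 − 10.24 = 79.76 dB.
cooling tower: 82 − 20·log₁₀(14.2/1.2) = 82 − 21.46 = 60.54 dB.
Σ 10^(L/10) = 9.597e+07 → L_total = 10·log₁₀(9.597e+07) = 79.82 dB.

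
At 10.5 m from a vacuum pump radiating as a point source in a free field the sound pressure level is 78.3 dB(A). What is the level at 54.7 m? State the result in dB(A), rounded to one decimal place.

64.0 dB(A)

Spherical spreading from a point source gives a 20·log₁₀(r₂/r₁) drop.
L₂ = 78.3 − 20·log₁₀(54.7/10.5) = 78.3 − 14.336 = 63.96 dB(A).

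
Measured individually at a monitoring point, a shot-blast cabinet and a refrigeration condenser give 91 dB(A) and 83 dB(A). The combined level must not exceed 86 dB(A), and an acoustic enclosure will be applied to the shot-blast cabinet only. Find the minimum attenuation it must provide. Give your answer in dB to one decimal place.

8.0 dB

Everything except the shot-blast cabinet sums to 10^(83/10) = 1.995e+08 in linear terms, 83.00 dB(A).
To meet 86 dB(A) overall, the treated shot-blast cabinet may contribute at most 10^(86/10) − 1.995e+08 = 1.986e+08, i.e. 82.98 dB(A).
Required insertion loss = 91 − 82.98 = 8.02 dB.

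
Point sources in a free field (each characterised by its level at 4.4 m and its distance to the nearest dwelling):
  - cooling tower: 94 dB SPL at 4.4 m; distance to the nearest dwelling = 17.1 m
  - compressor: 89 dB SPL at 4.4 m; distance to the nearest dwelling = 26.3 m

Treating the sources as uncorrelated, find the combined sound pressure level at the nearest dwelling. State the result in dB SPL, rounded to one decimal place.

First find each source's level at the receiver (point-source: −20·log₁₀(r/r_ref)), then combine on an intensity basis.
cooling tower: 94 − 20·log₁₀(17.1/4.4) = 94 − 11.79 = 82.21 dB SPL.
compressor: 89 − 20·log₁₀(26.3/4.4) = 89 − 15.53 = 73.47 dB SPL.
Σ 10^(L/10) = 1.885e+08 → L_total = 10·log₁₀(1.885e+08) = 82.75 dB SPL.

82.8 dB SPL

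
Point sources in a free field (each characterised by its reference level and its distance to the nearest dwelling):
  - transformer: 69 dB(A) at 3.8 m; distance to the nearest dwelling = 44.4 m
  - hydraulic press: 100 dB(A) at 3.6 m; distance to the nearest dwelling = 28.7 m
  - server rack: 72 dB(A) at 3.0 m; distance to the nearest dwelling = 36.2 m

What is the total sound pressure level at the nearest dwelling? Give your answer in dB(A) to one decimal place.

First find each source's level at the receiver (point-source: −20·log₁₀(r/r_ref)), then combine on an intensity basis.
transformer: 69 − 20·log₁₀(44.4/3.8) = 69 − 21.35 = 47.65 dB(A).
hydraulic press: 100 − 20·log₁₀(28.7/3.6) = 100 − 18.03 = 81.97 dB(A).
server rack: 72 − 20·log₁₀(36.2/3.0) = 72 − 21.63 = 50.37 dB(A).
Σ 10^(L/10) = 1.575e+08 → L_total = 10·log₁₀(1.575e+08) = 81.97 dB(A).

82.0 dB(A)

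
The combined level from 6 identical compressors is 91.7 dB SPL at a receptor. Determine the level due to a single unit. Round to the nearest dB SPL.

84 dB SPL

For N identical incoherent sources L_total = L₁ + 10·log₁₀ N, so L₁ = 91.7 − 10·log₁₀(6) = 91.7 − 7.782.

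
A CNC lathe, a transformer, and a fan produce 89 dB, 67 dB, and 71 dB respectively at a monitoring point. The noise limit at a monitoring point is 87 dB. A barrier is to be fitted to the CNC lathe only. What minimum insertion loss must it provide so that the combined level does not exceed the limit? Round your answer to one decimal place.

2.2 dB

Everything except the CNC lathe sums to 10^(67/10) + 10^(71/10) = 1.760e+07 in linear terms, 72.46 dB.
To meet 87 dB overall, the treated CNC lathe may contribute at most 10^(87/10) − 1.760e+07 = 4.836e+08, i.e. 86.84 dB.
So the CNC lathe must be reduced from 89 to 86.84 dB: IL = 2.16 dB.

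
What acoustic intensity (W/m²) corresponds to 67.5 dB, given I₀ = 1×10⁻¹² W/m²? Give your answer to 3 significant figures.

5.62e-06 W/m²

I/I₀ = 10^(67.5/10) = 5.623e+06, so I = 5.623e+06 × 10⁻¹² W/m².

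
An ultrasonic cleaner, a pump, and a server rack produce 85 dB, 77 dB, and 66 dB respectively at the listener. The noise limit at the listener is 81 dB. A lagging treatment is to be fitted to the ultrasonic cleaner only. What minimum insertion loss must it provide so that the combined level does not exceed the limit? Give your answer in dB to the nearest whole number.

The untreated sources together contribute 10^(77/10) + 10^(66/10) = 5.410e+07, i.e. 77.33 dB.
To meet 81 dB overall, the treated ultrasonic cleaner may contribute at most 10^(81/10) − 5.410e+07 = 7.179e+07, i.e. 78.56 dB.
Required insertion loss = 85 − 78.56 = 6.44 dB.

6 dB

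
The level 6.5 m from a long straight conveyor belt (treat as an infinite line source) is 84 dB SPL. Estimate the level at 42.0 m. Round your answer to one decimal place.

Line-source attenuation: ΔL = 10·log₁₀(r₂/r₁) = 10·log₁₀(42.0/6.5) = 8.103 dB.
L₂ = 84 − 10·log₁₀(42.0/6.5) = 84 − 8.103 = 75.90 dB SPL.

75.9 dB SPL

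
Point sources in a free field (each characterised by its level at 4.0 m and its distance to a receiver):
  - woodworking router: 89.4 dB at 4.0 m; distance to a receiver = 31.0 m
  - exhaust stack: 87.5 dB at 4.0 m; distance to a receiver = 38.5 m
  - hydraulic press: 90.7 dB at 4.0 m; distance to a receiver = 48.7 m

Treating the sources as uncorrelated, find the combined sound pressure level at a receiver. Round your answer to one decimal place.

74.5 dB

Apply inverse-square spreading to bring every level to the receiver, then sum 10^(L/10).
woodworking router: 89.4 − 20·log₁₀(31.0/4.0) = 89.4 − 17.79 = 71.61 dB.
exhaust stack: 87.5 − 20·log₁₀(38.5/4.0) = 87.5 − 19.67 = 67.83 dB.
hydraulic press: 90.7 − 20·log₁₀(48.7/4.0) = 90.7 − 21.71 = 68.99 dB.
Σ 10^(L/10) = 2.850e+07 → L_total = 10·log₁₀(2.850e+07) = 74.55 dB.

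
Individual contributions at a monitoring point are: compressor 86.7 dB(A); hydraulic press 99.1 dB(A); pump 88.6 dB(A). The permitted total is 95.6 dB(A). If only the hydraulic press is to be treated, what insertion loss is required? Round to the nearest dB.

The untreated sources together contribute 10^(86.7/10) + 10^(88.6/10) = 1.192e+09, i.e. 90.76 dB(A).
The limit corresponds to 10^(95.6/10) = 3.631e+09; subtracting the fixed part leaves 2.439e+09 for the hydraulic press, i.e. 93.87 dB(A).
Required insertion loss = 99.1 − 93.87 = 5.23 dB.

5 dB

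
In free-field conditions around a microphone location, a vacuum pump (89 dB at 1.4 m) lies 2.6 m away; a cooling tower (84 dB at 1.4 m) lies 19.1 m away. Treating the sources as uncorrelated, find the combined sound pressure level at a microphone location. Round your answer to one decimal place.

First find each source's level at the receiver (point-source: −20·log₁₀(r/r_ref)), then combine on an intensity basis.
vacuum pump: 89 − 20·log₁₀(2.6/1.4) = 89 − 5.38 = 83.62 dB.
cooling tower: 84 − 20·log₁₀(19.1/1.4) = 84 − 22.70 = 61.30 dB.
Σ 10^(L/10) = 2.317e+08 → L_total = 10·log₁₀(2.317e+08) = 83.65 dB.

83.6 dB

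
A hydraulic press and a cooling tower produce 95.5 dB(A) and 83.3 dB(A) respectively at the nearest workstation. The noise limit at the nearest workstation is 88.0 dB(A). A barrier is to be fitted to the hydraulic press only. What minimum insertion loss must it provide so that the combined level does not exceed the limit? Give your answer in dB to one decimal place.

9.3 dB

The untreated sources together contribute 10^(83.3/10) = 2.138e+08, i.e. 83.30 dB(A).
The limit corresponds to 10^(88.0/10) = 6.310e+08; subtracting the fixed part leaves 4.172e+08 for the hydraulic press, i.e. 86.20 dB(A).
Required insertion loss = 95.5 − 86.20 = 9.30 dB.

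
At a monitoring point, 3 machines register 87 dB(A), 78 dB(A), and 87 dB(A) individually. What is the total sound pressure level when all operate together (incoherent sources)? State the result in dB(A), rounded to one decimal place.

Incoherent sources combine by intensity addition: L_total = 10·log₁₀(Σ 10^(L_i/10)).
Σ 10^(L/10) = 10^(87/10) + 10^(78/10) + 10^(87/10) = 1.065e+09.
L_total = 10·log₁₀(1.065e+09) = 90.28 dB(A).

90.3 dB(A)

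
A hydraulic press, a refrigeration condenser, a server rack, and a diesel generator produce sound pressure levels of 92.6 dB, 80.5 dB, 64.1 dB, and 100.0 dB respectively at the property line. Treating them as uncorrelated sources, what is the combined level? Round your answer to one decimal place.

100.8 dB

Incoherent sources combine by intensity addition: L_total = 10·log₁₀(Σ 10^(L_i/10)).
Σ 10^(L/10) = 10^(92.6/10) + 10^(80.5/10) + 10^(64.1/10) + 10^(100.0/10) = 1.193e+10.
L_total = 10·log₁₀(1.193e+10) = 100.77 dB.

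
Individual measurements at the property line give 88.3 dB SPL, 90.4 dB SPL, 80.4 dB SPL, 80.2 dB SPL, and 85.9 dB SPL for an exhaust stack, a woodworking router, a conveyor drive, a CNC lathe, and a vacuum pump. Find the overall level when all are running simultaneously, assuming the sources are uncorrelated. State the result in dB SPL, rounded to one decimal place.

Incoherent sources combine by intensity addition: L_total = 10·log₁₀(Σ 10^(L_i/10)).
Σ 10^(L/10) = 10^(88.3/10) + 10^(90.4/10) + 10^(80.4/10) + 10^(80.2/10) + 10^(85.9/10) = 2.376e+09.
L_total = 10·log₁₀(2.376e+09) = 93.76 dB SPL.

93.8 dB SPL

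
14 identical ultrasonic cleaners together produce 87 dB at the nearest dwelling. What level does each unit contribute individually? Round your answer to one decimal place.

75.5 dB

For N identical incoherent sources L_total = L₁ + 10·log₁₀ N, so L₁ = 87 − 10·log₁₀(14) = 87 − 11.461.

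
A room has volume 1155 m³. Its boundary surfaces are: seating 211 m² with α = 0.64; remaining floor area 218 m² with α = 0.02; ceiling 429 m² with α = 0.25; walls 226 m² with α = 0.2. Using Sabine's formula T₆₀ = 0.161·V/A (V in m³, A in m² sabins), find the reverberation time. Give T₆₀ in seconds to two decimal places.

0.64 s

A = Σ Sᵢαᵢ = 211·0.64 + 218·0.02 + 429·0.25 + 226·0.2 = 291.85 m².
T₆₀ = 0.161 × 1155 / 291.85 = 0.637 s.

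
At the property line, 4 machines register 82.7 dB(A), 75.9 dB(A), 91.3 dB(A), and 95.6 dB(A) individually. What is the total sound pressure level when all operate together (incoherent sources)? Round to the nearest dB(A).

For uncorrelated sources the intensities add, so convert each level to linear form, sum, and take 10·log₁₀ of the total.
Σ 10^(L/10) = 10^(82.7/10) + 10^(75.9/10) + 10^(91.3/10) + 10^(95.6/10) = 5.205e+09.
L_total = 10·log₁₀(5.205e+09) = 97.16 dB(A).

97 dB(A)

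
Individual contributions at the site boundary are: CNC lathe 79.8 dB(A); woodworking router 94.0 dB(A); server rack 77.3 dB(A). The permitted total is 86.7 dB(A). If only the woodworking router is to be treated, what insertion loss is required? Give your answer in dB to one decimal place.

Fixed contribution from the other sources: Σ 10^(L/10) = 10^(79.8/10) + 10^(77.3/10) = 1.492e+08 (81.74 dB(A)).
To meet 86.7 dB(A) overall, the treated woodworking router may contribute at most 10^(86.7/10) − 1.492e+08 = 3.185e+08, i.e. 85.03 dB(A).
So the woodworking router must be reduced from 94.0 to 85.03 dB(A): IL = 8.97 dB.

9.0 dB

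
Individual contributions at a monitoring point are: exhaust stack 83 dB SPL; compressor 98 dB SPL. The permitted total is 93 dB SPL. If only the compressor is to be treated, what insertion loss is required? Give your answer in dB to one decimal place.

5.5 dB

Everything except the compressor sums to 10^(83/10) = 1.995e+08 in linear terms, 83.00 dB SPL.
To meet 93 dB SPL overall, the treated compressor may contribute at most 10^(93/10) − 1.995e+08 = 1.796e+09, i.e. 92.54 dB SPL.
So the compressor must be reduced from 98 to 92.54 dB SPL: IL = 5.46 dB.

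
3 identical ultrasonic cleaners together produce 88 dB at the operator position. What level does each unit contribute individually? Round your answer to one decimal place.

83.2 dB

3 equal contributions raise the level by 10·log₁₀ 3 = 4.771 dB, so each unit alone gives 88 − 4.771.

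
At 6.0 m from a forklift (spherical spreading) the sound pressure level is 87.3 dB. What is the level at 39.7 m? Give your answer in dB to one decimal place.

For a point source, L₂ = L₁ − 20·log₁₀(r₂/r₁).
L₂ = 87.3 − 20·log₁₀(39.7/6.0) = 87.3 − 16.413 = 70.89 dB.

70.9 dB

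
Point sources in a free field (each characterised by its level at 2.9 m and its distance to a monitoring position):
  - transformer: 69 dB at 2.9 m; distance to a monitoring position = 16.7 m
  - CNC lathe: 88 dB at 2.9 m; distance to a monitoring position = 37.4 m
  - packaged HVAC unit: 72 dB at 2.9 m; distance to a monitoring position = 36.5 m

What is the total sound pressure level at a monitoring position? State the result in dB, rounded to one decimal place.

66.2 dB

Apply inverse-square spreading to bring every level to the receiver, then sum 10^(L/10).
transformer: 69 − 20·log₁₀(16.7/2.9) = 69 − 15.21 = 53.79 dB.
CNC lathe: 88 − 20·log₁₀(37.4/2.9) = 88 − 22.21 = 65.79 dB.
packaged HVAC unit: 72 − 20·log₁₀(36.5/2.9) = 72 − 22.00 = 50.00 dB.
Σ 10^(L/10) = 4.133e+06 → L_total = 10·log₁₀(4.133e+06) = 66.16 dB.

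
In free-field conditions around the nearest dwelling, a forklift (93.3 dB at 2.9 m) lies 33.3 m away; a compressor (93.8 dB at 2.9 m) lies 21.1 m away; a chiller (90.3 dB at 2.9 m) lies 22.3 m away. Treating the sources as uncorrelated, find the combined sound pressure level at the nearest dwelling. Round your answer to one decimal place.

First find each source's level at the receiver (point-source: −20·log₁₀(r/r_ref)), then combine on an intensity basis.
forklift: 93.3 − 20·log₁₀(33.3/2.9) = 93.3 − 21.20 = 72.10 dB.
compressor: 93.8 − 20·log₁₀(21.1/2.9) = 93.8 − 17.24 = 76.56 dB.
chiller: 90.3 − 20·log₁₀(22.3/2.9) = 90.3 − 17.72 = 72.58 dB.
Σ 10^(L/10) = 7.965e+07 → L_total = 10·log₁₀(7.965e+07) = 79.01 dB.

79.0 dB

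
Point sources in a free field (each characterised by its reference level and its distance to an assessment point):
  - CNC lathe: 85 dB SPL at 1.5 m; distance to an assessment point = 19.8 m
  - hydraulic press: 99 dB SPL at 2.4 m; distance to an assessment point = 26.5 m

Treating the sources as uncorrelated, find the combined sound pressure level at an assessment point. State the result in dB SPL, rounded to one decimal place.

Propagate each source to the receiver with L = L_ref − 20·log₁₀(r/r_ref), then add intensities.
CNC lathe: 85 − 20·log₁₀(19.8/1.5) = 85 − 22.41 = 62.59 dB SPL.
hydraulic press: 99 − 20·log₁₀(26.5/2.4) = 99 − 20.86 = 78.14 dB SPL.
Σ 10^(L/10) = 6.697e+07 → L_total = 10·log₁₀(6.697e+07) = 78.26 dB SPL.

78.3 dB SPL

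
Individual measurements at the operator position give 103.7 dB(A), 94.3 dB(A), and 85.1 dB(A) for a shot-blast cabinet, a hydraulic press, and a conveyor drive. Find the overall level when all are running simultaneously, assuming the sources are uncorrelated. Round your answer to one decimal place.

104.2 dB(A)

For uncorrelated sources the intensities add, so convert each level to linear form, sum, and take 10·log₁₀ of the total.
Σ 10^(L/10) = 10^(103.7/10) + 10^(94.3/10) + 10^(85.1/10) = 2.646e+10.
L_total = 10·log₁₀(2.646e+10) = 104.23 dB(A).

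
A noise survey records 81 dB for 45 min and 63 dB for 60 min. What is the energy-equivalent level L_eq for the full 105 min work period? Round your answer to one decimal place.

77.4 dB

Weight each interval's intensity by its duration and average over T = 105 min:
Σ tᵢ·10^(Lᵢ/10) = 45·10^(81/10) + 60·10^(63/10) = 5.785e+09.
L_eq = 10·log₁₀(5.785e+09/105) = 77.41 dB.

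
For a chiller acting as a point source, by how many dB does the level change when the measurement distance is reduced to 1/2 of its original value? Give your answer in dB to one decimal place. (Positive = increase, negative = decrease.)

+6.0 dB

A point source loses 6 dB per doubling of distance; generally ΔL = −20·log₁₀(r₂/r₁).
ΔL = −20·log₁₀(0.5) = +6.02 dB.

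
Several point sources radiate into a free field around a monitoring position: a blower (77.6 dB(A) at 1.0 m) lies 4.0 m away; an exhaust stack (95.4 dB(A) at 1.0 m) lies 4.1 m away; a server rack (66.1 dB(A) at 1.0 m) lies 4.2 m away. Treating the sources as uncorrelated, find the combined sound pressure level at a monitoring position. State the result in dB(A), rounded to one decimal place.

83.2 dB(A)

Propagate each source to the receiver with L = L_ref − 20·log₁₀(r/r_ref), then add intensities.
blower: 77.6 − 20·log₁₀(4.0/1.0) = 77.6 − 12.04 = 65.56 dB(A).
exhaust stack: 95.4 − 20·log₁₀(4.1/1.0) = 95.4 − 12.26 = 83.14 dB(A).
server rack: 66.1 − 20·log₁₀(4.2/1.0) = 66.1 − 12.46 = 53.64 dB(A).
Σ 10^(L/10) = 2.101e+08 → L_total = 10·log₁₀(2.101e+08) = 83.22 dB(A).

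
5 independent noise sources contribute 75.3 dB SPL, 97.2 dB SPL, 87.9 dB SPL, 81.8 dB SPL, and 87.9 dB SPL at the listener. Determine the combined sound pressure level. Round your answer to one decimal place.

For uncorrelated sources the intensities add, so convert each level to linear form, sum, and take 10·log₁₀ of the total.
Σ 10^(L/10) = 10^(75.3/10) + 10^(97.2/10) + 10^(87.9/10) + 10^(81.8/10) + 10^(87.9/10) = 6.667e+09.
L_total = 10·log₁₀(6.667e+09) = 98.24 dB SPL.

98.2 dB SPL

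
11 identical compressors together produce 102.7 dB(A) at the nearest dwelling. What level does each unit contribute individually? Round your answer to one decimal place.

92.3 dB(A)

11 equal contributions raise the level by 10·log₁₀ 11 = 10.414 dB, so each unit alone gives 102.7 − 10.414.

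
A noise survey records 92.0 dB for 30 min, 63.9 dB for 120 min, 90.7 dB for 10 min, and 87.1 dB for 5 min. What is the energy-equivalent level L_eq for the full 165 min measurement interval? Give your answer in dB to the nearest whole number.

The energy average is taken in the linear domain: L_eq = 10·log₁₀[(Σ tᵢ·10^(Lᵢ/10))/T], T = 165 min.
Σ tᵢ·10^(Lᵢ/10) = 30·10^(92.0/10) + 120·10^(63.9/10) + 10·10^(90.7/10) + 5·10^(87.1/10) = 6.215e+10.
L_eq = 10·log₁₀(6.215e+10/165) = 85.76 dB.

86 dB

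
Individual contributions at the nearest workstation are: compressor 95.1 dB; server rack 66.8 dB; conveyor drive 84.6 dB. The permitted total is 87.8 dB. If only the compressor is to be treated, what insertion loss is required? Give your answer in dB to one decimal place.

10.2 dB

Everything except the compressor sums to 10^(66.8/10) + 10^(84.6/10) = 2.932e+08 in linear terms, 84.67 dB.
The limit corresponds to 10^(87.8/10) = 6.026e+08; subtracting the fixed part leaves 3.094e+08 for the compressor, i.e. 84.90 dB.
So the compressor must be reduced from 95.1 to 84.90 dB: IL = 10.20 dB.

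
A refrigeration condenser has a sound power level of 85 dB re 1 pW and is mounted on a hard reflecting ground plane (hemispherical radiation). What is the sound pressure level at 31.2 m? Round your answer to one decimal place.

The power spreads over a hemisphere of area 2π·r², so L_p = L_w − 10·log₁₀(2π·r²).
2π·r² = 6116 m², 10·log₁₀ of that is 37.865 dB.
L_p = 85 − 37.865 = 47.14 dB.

47.1 dB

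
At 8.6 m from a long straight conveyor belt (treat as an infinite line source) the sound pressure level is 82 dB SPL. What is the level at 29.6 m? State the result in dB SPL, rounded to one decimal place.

76.6 dB SPL

Cylindrical spreading from a line source gives a 10·log₁₀(r₂/r₁) drop.
L₂ = 82 − 10·log₁₀(29.6/8.6) = 82 − 5.368 = 76.63 dB SPL.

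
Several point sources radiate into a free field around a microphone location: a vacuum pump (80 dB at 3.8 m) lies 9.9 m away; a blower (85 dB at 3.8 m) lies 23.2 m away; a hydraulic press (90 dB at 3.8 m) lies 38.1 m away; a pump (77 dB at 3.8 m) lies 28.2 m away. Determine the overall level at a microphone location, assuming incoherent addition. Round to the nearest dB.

First find each source's level at the receiver (point-source: −20·log₁₀(r/r_ref)), then combine on an intensity basis.
vacuum pump: 80 − 20·log₁₀(9.9/3.8) = 80 − 8.32 = 71.68 dB.
blower: 85 − 20·log₁₀(23.2/3.8) = 85 − 15.71 = 69.29 dB.
hydraulic press: 90 − 20·log₁₀(38.1/3.8) = 90 − 20.02 = 69.98 dB.
pump: 77 − 20·log₁₀(28.2/3.8) = 77 − 17.41 = 59.59 dB.
Σ 10^(L/10) = 3.407e+07 → L_total = 10·log₁₀(3.407e+07) = 75.32 dB.

75 dB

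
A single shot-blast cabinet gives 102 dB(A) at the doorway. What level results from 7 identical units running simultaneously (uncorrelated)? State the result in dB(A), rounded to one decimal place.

110.5 dB(A)

L_total = L₁ + 10·log₁₀ N for N identical incoherent sources.
L_total = 102 + 10·log₁₀(7) = 102 + 8.451 = 110.45 dB(A).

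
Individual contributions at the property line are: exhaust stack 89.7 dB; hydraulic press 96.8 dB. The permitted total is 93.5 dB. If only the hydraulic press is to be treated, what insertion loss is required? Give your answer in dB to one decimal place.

5.6 dB

The untreated sources together contribute 10^(89.7/10) = 9.333e+08, i.e. 89.70 dB.
To meet 93.5 dB overall, the treated hydraulic press may contribute at most 10^(93.5/10) − 9.333e+08 = 1.305e+09, i.e. 91.16 dB.
So the hydraulic press must be reduced from 96.8 to 91.16 dB: IL = 5.64 dB.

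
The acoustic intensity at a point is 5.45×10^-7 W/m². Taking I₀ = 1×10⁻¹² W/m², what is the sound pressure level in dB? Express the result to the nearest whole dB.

Dividing by I₀ shifts the exponent by 12: I/I₀ = 5.45×10^5.
L = 10·(0.7364 + 5) = 57.36 dB.

57 dB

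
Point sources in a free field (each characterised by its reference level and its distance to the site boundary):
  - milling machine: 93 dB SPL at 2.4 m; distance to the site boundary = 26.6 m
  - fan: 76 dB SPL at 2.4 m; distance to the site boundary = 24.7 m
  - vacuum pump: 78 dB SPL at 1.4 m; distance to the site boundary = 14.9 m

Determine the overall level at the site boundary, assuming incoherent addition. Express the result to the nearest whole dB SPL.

72 dB SPL

Apply inverse-square spreading to bring every level to the receiver, then sum 10^(L/10).
milling machine: 93 − 20·log₁₀(26.6/2.4) = 93 − 20.89 = 72.11 dB SPL.
fan: 76 − 20·log₁₀(24.7/2.4) = 76 − 20.25 = 55.75 dB SPL.
vacuum pump: 78 − 20·log₁₀(14.9/1.4) = 78 − 20.54 = 57.46 dB SPL.
Σ 10^(L/10) = 1.718e+07 → L_total = 10·log₁₀(1.718e+07) = 72.35 dB SPL.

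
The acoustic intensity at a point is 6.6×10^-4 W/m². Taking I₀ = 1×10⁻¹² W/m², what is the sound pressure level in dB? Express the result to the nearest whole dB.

88 dB

Dividing by I₀ shifts the exponent by 12: I/I₀ = 6.6×10^8.
L = 10·(0.8195 + 8) = 88.20 dB.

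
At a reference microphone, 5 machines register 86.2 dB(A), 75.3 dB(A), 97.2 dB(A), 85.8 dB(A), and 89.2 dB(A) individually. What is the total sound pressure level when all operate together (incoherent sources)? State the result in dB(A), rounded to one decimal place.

For uncorrelated sources the intensities add, so convert each level to linear form, sum, and take 10·log₁₀ of the total.
Σ 10^(L/10) = 10^(86.2/10) + 10^(75.3/10) + 10^(97.2/10) + 10^(85.8/10) + 10^(89.2/10) = 6.911e+09.
L_total = 10·log₁₀(6.911e+09) = 98.40 dB(A).

98.4 dB(A)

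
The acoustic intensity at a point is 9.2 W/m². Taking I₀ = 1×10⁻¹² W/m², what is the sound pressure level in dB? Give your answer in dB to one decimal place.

L = 10·log₁₀(I/I₀) = 10·log₁₀(9.2/10⁻¹²) = 10·log₁₀(9.2×10^12).
L = 10·(0.9638 + 12) = 129.64 dB.

129.6 dB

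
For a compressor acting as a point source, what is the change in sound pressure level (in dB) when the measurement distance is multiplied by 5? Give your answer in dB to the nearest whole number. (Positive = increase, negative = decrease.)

-14 dB

With spherical spreading the level changes by −20·log₁₀(r₂/r₁).
ΔL = −20·log₁₀(5) = -13.98 dB.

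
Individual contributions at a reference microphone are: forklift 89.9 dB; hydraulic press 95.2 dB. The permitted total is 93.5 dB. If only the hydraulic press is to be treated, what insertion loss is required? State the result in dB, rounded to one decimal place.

The untreated sources together contribute 10^(89.9/10) = 9.772e+08, i.e. 89.90 dB.
The limit corresponds to 10^(93.5/10) = 2.239e+09; subtracting the fixed part leaves 1.261e+09 for the hydraulic press, i.e. 91.01 dB.
So the hydraulic press must be reduced from 95.2 to 91.01 dB: IL = 4.19 dB.

4.2 dB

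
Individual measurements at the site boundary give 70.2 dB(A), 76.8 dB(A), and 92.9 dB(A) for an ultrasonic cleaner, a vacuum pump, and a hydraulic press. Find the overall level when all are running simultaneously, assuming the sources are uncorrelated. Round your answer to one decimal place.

For uncorrelated sources the intensities add, so convert each level to linear form, sum, and take 10·log₁₀ of the total.
Σ 10^(L/10) = 10^(70.2/10) + 10^(76.8/10) + 10^(92.9/10) = 2.008e+09.
L_total = 10·log₁₀(2.008e+09) = 93.03 dB(A).

93.0 dB(A)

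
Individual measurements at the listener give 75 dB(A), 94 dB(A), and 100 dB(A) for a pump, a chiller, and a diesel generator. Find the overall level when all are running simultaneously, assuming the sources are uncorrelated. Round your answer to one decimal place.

For uncorrelated sources the intensities add, so convert each level to linear form, sum, and take 10·log₁₀ of the total.
Σ 10^(L/10) = 10^(75/10) + 10^(94/10) + 10^(100/10) = 1.254e+10.
L_total = 10·log₁₀(1.254e+10) = 100.98 dB(A).

101.0 dB(A)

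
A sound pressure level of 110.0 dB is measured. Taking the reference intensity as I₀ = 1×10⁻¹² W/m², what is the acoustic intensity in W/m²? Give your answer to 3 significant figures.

I/I₀ = 10^(110.0/10) = 1e+11, so I = 1e+11 × 10⁻¹² W/m².

0.100 W/m²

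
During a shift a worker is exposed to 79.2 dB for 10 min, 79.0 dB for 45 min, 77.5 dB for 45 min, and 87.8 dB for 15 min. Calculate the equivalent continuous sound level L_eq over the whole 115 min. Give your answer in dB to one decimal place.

The energy average is taken in the linear domain: L_eq = 10·log₁₀[(Σ tᵢ·10^(Lᵢ/10))/T], T = 115 min.
Σ tᵢ·10^(Lᵢ/10) = 10·10^(79.2/10) + 45·10^(79.0/10) + 45·10^(77.5/10) + 15·10^(87.8/10) = 1.598e+10.
L_eq = 10·log₁₀(1.598e+10/115) = 81.43 dB.

81.4 dB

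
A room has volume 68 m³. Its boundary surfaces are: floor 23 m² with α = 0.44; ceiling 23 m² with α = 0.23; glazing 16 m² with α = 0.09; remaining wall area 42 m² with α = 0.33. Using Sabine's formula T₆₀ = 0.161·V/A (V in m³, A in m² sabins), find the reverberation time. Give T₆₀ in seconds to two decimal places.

0.36 s

A = Σ Sᵢαᵢ = 23·0.44 + 23·0.23 + 16·0.09 + 42·0.33 = 30.71 m².
T₆₀ = 0.161·V/A = 0.161·68/30.71 = 0.356 s.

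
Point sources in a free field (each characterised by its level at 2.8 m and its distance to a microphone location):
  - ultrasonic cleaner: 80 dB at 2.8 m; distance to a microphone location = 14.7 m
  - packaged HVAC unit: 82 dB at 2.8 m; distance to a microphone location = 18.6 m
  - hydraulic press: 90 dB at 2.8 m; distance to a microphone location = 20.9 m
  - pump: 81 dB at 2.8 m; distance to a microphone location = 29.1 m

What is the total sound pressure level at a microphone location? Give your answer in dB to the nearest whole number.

First find each source's level at the receiver (point-source: −20·log₁₀(r/r_ref)), then combine on an intensity basis.
ultrasonic cleaner: 80 − 20·log₁₀(14.7/2.8) = 80 − 14.40 = 65.60 dB.
packaged HVAC unit: 82 − 20·log₁₀(18.6/2.8) = 82 − 16.45 = 65.55 dB.
hydraulic press: 90 − 20·log₁₀(20.9/2.8) = 90 − 17.46 = 72.54 dB.
pump: 81 − 20·log₁₀(29.1/2.8) = 81 − 20.33 = 60.67 dB.
Σ 10^(L/10) = 2.633e+07 → L_total = 10·log₁₀(2.633e+07) = 74.21 dB.

74 dB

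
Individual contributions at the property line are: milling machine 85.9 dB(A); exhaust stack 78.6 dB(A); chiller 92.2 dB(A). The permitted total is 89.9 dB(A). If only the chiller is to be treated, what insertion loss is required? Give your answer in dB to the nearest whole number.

Everything except the chiller sums to 10^(85.9/10) + 10^(78.6/10) = 4.615e+08 in linear terms, 86.64 dB(A).
The limit corresponds to 10^(89.9/10) = 9.772e+08; subtracting the fixed part leaves 5.157e+08 for the chiller, i.e. 87.12 dB(A).
So the chiller must be reduced from 92.2 to 87.12 dB(A): IL = 5.08 dB.

5 dB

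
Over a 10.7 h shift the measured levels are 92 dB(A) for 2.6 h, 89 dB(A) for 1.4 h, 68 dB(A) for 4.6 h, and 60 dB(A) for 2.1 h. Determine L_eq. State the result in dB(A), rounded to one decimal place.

86.9 dB(A)

Weight each interval's intensity by its duration and average over T = 10.7 h:
Σ tᵢ·10^(Lᵢ/10) = 2.6·10^(92/10) + 1.4·10^(89/10) + 4.6·10^(68/10) + 2.1·10^(60/10) = 5.264e+09.
L_eq = 10·log₁₀(5.264e+09/10.7) = 86.92 dB(A).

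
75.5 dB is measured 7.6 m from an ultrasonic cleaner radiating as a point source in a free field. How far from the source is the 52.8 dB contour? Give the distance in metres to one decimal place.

103.7 m

For a point source L₁ − L₂ = 20·log₁₀(r₂/r₁), so r₂ = r₁·10^((L₁−L₂)/20).
r₂ = 7.6·10^((75.5−52.8)/20) = 7.6·10^(22.7/20) = 103.71 m.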